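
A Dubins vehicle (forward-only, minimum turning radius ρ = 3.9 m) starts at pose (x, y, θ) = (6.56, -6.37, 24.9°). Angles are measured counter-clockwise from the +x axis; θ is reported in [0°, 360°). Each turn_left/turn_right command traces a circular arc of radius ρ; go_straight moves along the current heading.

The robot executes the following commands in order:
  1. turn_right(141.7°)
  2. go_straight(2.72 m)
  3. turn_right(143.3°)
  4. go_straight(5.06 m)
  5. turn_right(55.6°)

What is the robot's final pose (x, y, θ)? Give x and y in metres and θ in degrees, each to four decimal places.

(3.3819, -4.5595, 44.3000°)

set_pose: (x, y, θ) = (6.5600, -6.3700, 24.9000°), ρ = 3.9
turn_right(141.7°): centre at ρ to the right, rotate −141.7° → (11.6831, -11.6659, -116.8000° ≡ 243.2000°)
go_straight(2.72): x += 2.72·cos θ, y += 2.72·sin θ → (10.4567, -14.0937, 243.2000°)
turn_right(143.3°): centre at ρ to the right, rotate −143.3° → (3.1337, -13.0058, 99.9000°)
go_straight(5.06): x += 5.06·cos θ, y += 5.06·sin θ → (2.2638, -8.0212, 99.9000°)
turn_right(55.6°): centre at ρ to the right, rotate −55.6° → (3.3819, -4.5595, 44.3000°)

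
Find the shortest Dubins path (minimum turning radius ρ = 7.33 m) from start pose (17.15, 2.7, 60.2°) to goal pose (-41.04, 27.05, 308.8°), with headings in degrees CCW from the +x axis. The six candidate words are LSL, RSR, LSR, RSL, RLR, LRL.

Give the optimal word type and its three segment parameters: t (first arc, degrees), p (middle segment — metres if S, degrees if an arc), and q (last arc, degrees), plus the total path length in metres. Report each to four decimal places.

Let ψ = atan2(Δy, Δx) = atan2(24.35, -58.19) = 157.2928° be the start→goal bearing.
Normalize: d = |goal − start| / ρ = 63.079304/7.33 = 8.605635, α = (θ_start − ψ) mod 360° = 262.9072° = 4.588596 rad, β = (θ_goal − ψ) mod 360° = 151.5072° = 2.644300 rad.
Common terms: sin α = -0.992347, cos α = -0.123477, sin β = 0.477048, cos β = -0.878877, cos(α−β) = -0.364877, d² = 74.056953. Work in radians in the unit-radius frame; every candidate has L = ρ·(t + p + q).
LSL: p² = 2 + d² − 2cos(α−β) + 2d(sin α − sin β) = 51.496539; p = √p² = 7.176109; φ = atan2(cos β − cos α, d + sin α − sin β) = -0.105461 rad; t = (φ − α) mod 2π = 1.589128 rad, q = (β − φ) mod 2π = 2.749761 rad → L = 7.33·(1.589128 + 7.176109 + 2.749761) = 7.33·11.514997 = 84.404931 m
RSR: p² = 2 + d² − 2cos(α−β) + 2d(sin β − sin α) = 102.076873; p = √p² = 10.103310; φ = atan2(cos α − cos β, d − sin α + sin β) = 0.074837 rad; t = (α − φ) mod 2π = 4.513759 rad, q = (φ − β) mod 2π = 3.713723 rad → L = 7.33·(4.513759 + 10.103310 + 3.713723) = 7.33·18.330792 = 134.364706 m
LSR: p² = d² − 2 + 2cos(α−β) + 2d(sin α + sin β) = 62.458246; p = √p² = 7.903053; φ = atan2(−cos α − cos β, d + sin α + sin β) − atan2(−2, p) = 0.371130 rad; t = (φ − α) mod 2π = 2.065719 rad, q = (φ − β) mod 2π = 4.010016 rad → L = 7.33·(2.065719 + 7.903053 + 4.010016) = 7.33·13.978788 = 102.464514 m
RSL: p² = d² − 2 + 2cos(α−β) − 2d(sin α + sin β) = 80.196152; p = √p² = 8.955230; φ = atan2(cos α + cos β, d − sin α − sin β) − atan2(2, p) = -0.329184 rad; t = (α − φ) mod 2π = 4.917780 rad, q = (β − φ) mod 2π = 2.973484 rad → L = 7.33·(4.917780 + 8.955230 + 2.973484) = 7.33·16.846494 = 123.484805 m
RLR: c = (6 − d² + 2cos(α−β) + 2d(sin α − sin β))/8 = -11.759609, |c| > 1 → infeasible
LRL: c = (6 − d² + 2cos(α−β) − 2d(sin α − sin β))/8 = -5.437067, |c| > 1 → infeasible
Shortest: LSL with L = 84.404931 m ≈ 84.4049 m
Convert LSL to answer units (arcs ×180/π): t = 1.589128·180/π = 91.0503°, p = ρ·p = 7.33·7.176109 = 52.6009 m, q = 2.749761·180/π = 157.5497°, L = 84.4049 m.

LSL: t = 91.0503°, p = 52.6009 m, q = 157.5497°, L = 84.4049 m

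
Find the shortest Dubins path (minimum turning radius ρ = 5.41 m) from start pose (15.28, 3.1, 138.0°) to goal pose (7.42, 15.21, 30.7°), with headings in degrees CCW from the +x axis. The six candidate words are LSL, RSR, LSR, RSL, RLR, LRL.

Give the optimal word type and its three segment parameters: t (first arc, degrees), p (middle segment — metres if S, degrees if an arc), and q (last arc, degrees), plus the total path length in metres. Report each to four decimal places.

LSR: t = 28.5497°, p = 4.1074 m, q = 135.8497°, L = 19.6303 m

Let ψ = atan2(Δy, Δx) = atan2(12.11, -7.86) = 122.9856° be the start→goal bearing.
Normalize: d = |goal − start| / ρ = 14.437164/5.41 = 2.668607, α = (θ_start − ψ) mod 360° = 15.0144° = 0.262051 rad, β = (θ_goal − ψ) mod 360° = 267.7144° = 4.672498 rad.
Common terms: sin α = 0.259062, cos α = 0.965861, sin β = -0.999204, cos β = -0.039881, cos(α−β) = -0.297375, d² = 7.121463. Work in radians in the unit-radius frame; every candidate has L = ρ·(t + p + q).
LSL: p² = 2 + d² − 2cos(α−β) + 2d(sin α − sin β) = 16.431849; p = √p² = 4.053622; φ = atan2(cos β − cos α, d + sin α − sin β) = -0.250728 rad; t = (φ − α) mod 2π = 5.770407 rad, q = (β − φ) mod 2π = 4.923226 rad → L = 5.41·(5.770407 + 4.053622 + 4.923226) = 5.41·14.747254 = 79.782644 m
RSR: p² = 2 + d² − 2cos(α−β) + 2d(sin β − sin α) = 3.000577; p = √p² = 1.732217; φ = atan2(cos α − cos β, d − sin α + sin β) = 0.619477 rad; t = (α − φ) mod 2π = 5.925759 rad, q = (φ − β) mod 2π = 2.230164 rad → L = 5.41·(5.925759 + 1.732217 + 2.230164) = 5.41·9.888141 = 53.494843 m
LSR: p² = d² − 2 + 2cos(α−β) + 2d(sin α + sin β) = 0.576414; p = √p² = 0.759219; φ = atan2(−cos α − cos β, d + sin α + sin β) − atan2(−2, p) = 0.760337 rad; t = (φ − α) mod 2π = 0.498286 rad, q = (φ − β) mod 2π = 2.371024 rad → L = 5.41·(0.498286 + 0.759219 + 2.371024) = 5.41·3.628530 = 19.630346 m
RSL: p² = d² − 2 + 2cos(α−β) − 2d(sin α + sin β) = 8.477013; p = √p² = 2.911531; φ = atan2(cos α + cos β, d − sin α − sin β) − atan2(2, p) = -0.336649 rad; t = (α − φ) mod 2π = 0.598699 rad, q = (β − φ) mod 2π = 5.009146 rad → L = 5.41·(0.598699 + 2.911531 + 5.009146) = 5.41·8.519377 = 46.089830 m
RLR: c = (6 − d² + 2cos(α−β) + 2d(sin α − sin β))/8 = 0.624928; p = 2π − arccos c = 5.387428 rad; φ = atan2(cos α − cos β, d − sin α + sin β) = 0.619477 rad; t = (α − φ + p/2) mod 2π = 2.336288 rad, q = (α − β − t + p) mod 2π = 4.923878 rad → L = 5.41·(2.336288 + 5.387428 + 4.923878) = 5.41·12.647595 = 68.423486 m
LRL: c = (6 − d² + 2cos(α−β) − 2d(sin α − sin β))/8 = -1.053981, |c| > 1 → infeasible
Shortest: LSR with L = 19.630346 m ≈ 19.6303 m
Convert LSR to answer units (arcs ×180/π): t = 0.498286·180/π = 28.5497°, p = ρ·p = 5.41·0.759219 = 4.1074 m, q = 2.371024·180/π = 135.8497°, L = 19.6303 m.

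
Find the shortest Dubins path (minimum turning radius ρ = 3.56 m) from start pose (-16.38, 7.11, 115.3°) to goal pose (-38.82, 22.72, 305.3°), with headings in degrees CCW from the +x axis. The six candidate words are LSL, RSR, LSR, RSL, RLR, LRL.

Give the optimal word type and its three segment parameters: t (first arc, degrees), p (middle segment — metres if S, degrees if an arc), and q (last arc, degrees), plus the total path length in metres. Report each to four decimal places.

LSL: t = 15.0745°, p = 25.1876 m, q = 174.9255°, L = 36.9930 m

Let ψ = atan2(Δy, Δx) = atan2(15.61, -22.44) = 145.1763° be the start→goal bearing.
Normalize: d = |goal − start| / ρ = 27.335429/3.56 = 7.678491, α = (θ_start − ψ) mod 360° = 330.1237° = 5.761746 rad, β = (θ_goal − ψ) mod 360° = 160.1237° = 2.794686 rad.
Common terms: sin α = -0.498128, cos α = 0.867103, sin β = 0.339990, cos β = -0.940429, cos(α−β) = -0.984808, d² = 58.959230. Work in radians in the unit-radius frame; every candidate has L = ρ·(t + p + q).
LSL: p² = 2 + d² − 2cos(α−β) + 2d(sin α − sin β) = 50.057876; p = √p² = 7.075159; φ = atan2(cos β − cos α, d + sin α − sin β) = -0.258340 rad; t = (φ − α) mod 2π = 0.263099 rad, q = (β − φ) mod 2π = 3.053026 rad → L = 3.56·(0.263099 + 7.075159 + 3.053026) = 3.56·10.391285 = 36.992973 m
RSR: p² = 2 + d² − 2cos(α−β) + 2d(sin β − sin α) = 75.799815; p = √p² = 8.706309; φ = atan2(cos α − cos β, d − sin α + sin β) = 0.209133 rad; t = (α − φ) mod 2π = 5.552613 rad, q = (φ − β) mod 2π = 3.697632 rad → L = 3.56·(5.552613 + 8.706309 + 3.697632) = 3.56·17.956554 = 63.925332 m
LSR: p² = d² − 2 + 2cos(α−β) + 2d(sin α + sin β) = 52.561083; p = √p² = 7.249902; φ = atan2(−cos α − cos β, d + sin α + sin β) − atan2(−2, p) = 0.278921 rad; t = (φ − α) mod 2π = 0.800360 rad, q = (φ − β) mod 2π = 3.767420 rad → L = 3.56·(0.800360 + 7.249902 + 3.767420) = 3.56·11.817682 = 42.070948 m
RSL: p² = d² − 2 + 2cos(α−β) − 2d(sin α + sin β) = 57.418146; p = √p² = 7.577476; φ = atan2(cos α + cos β, d − sin α − sin β) − atan2(2, p) = -0.267412 rad; t = (α − φ) mod 2π = 6.029158 rad, q = (β − φ) mod 2π = 3.062098 rad → L = 3.56·(6.029158 + 7.577476 + 3.062098) = 3.56·16.668732 = 59.340687 m
RLR: c = (6 − d² + 2cos(α−β) + 2d(sin α − sin β))/8 = -8.474977, |c| > 1 → infeasible
LRL: c = (6 − d² + 2cos(α−β) − 2d(sin α − sin β))/8 = -5.257234, |c| > 1 → infeasible
Shortest: LSL with L = 36.992973 m ≈ 36.9930 m
Convert LSL to answer units (arcs ×180/π): t = 0.263099·180/π = 15.0745°, p = ρ·p = 3.56·7.075159 = 25.1876 m, q = 3.053026·180/π = 174.9255°, L = 36.9930 m.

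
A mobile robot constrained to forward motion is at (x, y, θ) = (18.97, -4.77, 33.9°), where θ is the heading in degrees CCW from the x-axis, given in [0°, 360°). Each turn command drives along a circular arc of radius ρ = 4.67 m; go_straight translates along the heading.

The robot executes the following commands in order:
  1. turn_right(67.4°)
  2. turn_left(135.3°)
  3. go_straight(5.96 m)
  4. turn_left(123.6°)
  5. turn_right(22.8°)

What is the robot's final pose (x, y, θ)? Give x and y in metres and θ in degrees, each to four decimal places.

set_pose: (x, y, θ) = (18.9700, -4.7700, 33.9000°), ρ = 4.67
turn_right(67.4°): centre at ρ to the right, rotate −67.4° → (24.1522, -4.7519, -33.5000° ≡ 326.5000°)
turn_left(135.3°): centre at ρ to the left, rotate +135.3° → (31.3011, 0.0973, 461.8000° ≡ 101.8000°)
go_straight(5.96): x += 5.96·cos θ, y += 5.96·sin θ → (30.0823, 5.9314, 101.8000°)
turn_left(123.6°): centre at ρ to the left, rotate +123.6° → (22.1858, 8.2554, 225.4000°)
turn_right(22.8°): centre at ρ to the right, rotate −22.8° → (20.6553, 7.2231, 202.6000°)

(20.6553, 7.2231, 202.6000°)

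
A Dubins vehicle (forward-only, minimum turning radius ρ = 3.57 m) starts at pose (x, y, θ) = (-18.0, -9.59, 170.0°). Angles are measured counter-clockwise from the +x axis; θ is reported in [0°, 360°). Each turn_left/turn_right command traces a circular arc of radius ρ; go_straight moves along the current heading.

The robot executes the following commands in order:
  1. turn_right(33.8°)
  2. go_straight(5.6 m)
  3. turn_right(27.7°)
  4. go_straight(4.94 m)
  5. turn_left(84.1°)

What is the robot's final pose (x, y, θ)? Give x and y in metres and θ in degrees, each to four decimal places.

set_pose: (x, y, θ) = (-18.0000, -9.5900, 170.0000°), ρ = 3.57
turn_right(33.8°): centre at ρ to the right, rotate −33.8° → (-19.8510, -8.6509, 136.2000°)
go_straight(5.6): x += 5.6·cos θ, y += 5.6·sin θ → (-23.8929, -4.7749, 136.2000°)
turn_right(27.7°): centre at ρ to the right, rotate −27.7° → (-24.8074, -3.3310, 108.5000°)
go_straight(4.94): x += 4.94·cos θ, y += 4.94·sin θ → (-26.3749, 1.3537, 108.5000°)
turn_left(84.1°): centre at ρ to the left, rotate +84.1° → (-30.5392, 3.7050, 192.6000°)

(-30.5392, 3.7050, 192.6000°)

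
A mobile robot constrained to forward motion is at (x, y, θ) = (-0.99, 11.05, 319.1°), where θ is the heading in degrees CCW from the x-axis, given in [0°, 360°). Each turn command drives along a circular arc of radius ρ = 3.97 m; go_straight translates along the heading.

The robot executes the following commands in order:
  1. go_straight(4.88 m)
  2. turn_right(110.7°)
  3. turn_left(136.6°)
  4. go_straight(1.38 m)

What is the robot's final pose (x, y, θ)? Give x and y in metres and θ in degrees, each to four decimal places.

(4.1812, -6.3222, 345.0000°)

set_pose: (x, y, θ) = (-0.9900, 11.0500, 319.1000°), ρ = 3.97
go_straight(4.88): x += 4.88·cos θ, y += 4.88·sin θ → (2.6986, 7.8549, 319.1000°)
turn_right(110.7°): centre at ρ to the right, rotate −110.7° → (1.9875, 1.3619, 208.4000°)
turn_left(136.6°): centre at ρ to the left, rotate +136.6° → (2.8482, -5.9650, 345.0000°)
go_straight(1.38): x += 1.38·cos θ, y += 1.38·sin θ → (4.1812, -6.3222, 345.0000°)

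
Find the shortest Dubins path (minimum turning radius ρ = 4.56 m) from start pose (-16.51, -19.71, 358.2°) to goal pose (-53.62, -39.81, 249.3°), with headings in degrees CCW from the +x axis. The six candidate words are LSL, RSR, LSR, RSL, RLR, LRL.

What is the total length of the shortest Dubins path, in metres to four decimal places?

Let ψ = atan2(Δy, Δx) = atan2(-20.10, -37.11) = -151.5586° be the start→goal bearing.
Normalize: d = |goal − start| / ρ = 42.203816/4.56 = 9.255223, α = (θ_start − ψ) mod 360° = 149.7586° = 2.613780 rad, β = (θ_goal − ψ) mod 360° = 40.8586° = 0.713116 rad.
Common terms: sin α = 0.503645, cos α = -0.863911, sin β = 0.654194, cos β = 0.756327, cos(α−β) = -0.323917, d² = 85.659150. Work in radians in the unit-radius frame; every candidate has L = ρ·(t + p + q).
LSL: p² = 2 + d² − 2cos(α−β) + 2d(sin α − sin β) = 85.520253; p = √p² = 9.247716; φ = atan2(cos β − cos α, d + sin α − sin β) = 0.176113 rad; t = (φ − α) mod 2π = 3.845518 rad, q = (β − φ) mod 2π = 0.537003 rad → L = 4.56·(3.845518 + 9.247716 + 0.537003) = 4.56·13.630238 = 62.153885 m
RSR: p² = 2 + d² − 2cos(α−β) + 2d(sin β − sin α) = 91.093717; p = √p² = 9.544303; φ = atan2(cos α − cos β, d − sin α + sin β) = -0.170586 rad; t = (α − φ) mod 2π = 2.784366 rad, q = (φ − β) mod 2π = 5.399483 rad → L = 4.56·(2.784366 + 9.544303 + 5.399483) = 4.56·17.728152 = 80.840372 m
LSR: p² = d² − 2 + 2cos(α−β) + 2d(sin α + sin β) = 104.443429; p = √p² = 10.219757; φ = atan2(−cos α − cos β, d + sin α + sin β) − atan2(−2, p) = 0.203588 rad; t = (φ − α) mod 2π = 3.872994 rad, q = (φ − β) mod 2π = 5.773657 rad → L = 4.56·(3.872994 + 10.219757 + 5.773657) = 4.56·19.866407 = 90.590817 m
RSL: p² = d² − 2 + 2cos(α−β) − 2d(sin α + sin β) = 61.579202; p = √p² = 7.847242; φ = atan2(cos α + cos β, d − sin α − sin β) − atan2(2, p) = -0.262839 rad; t = (α − φ) mod 2π = 2.876619 rad, q = (β − φ) mod 2π = 0.975956 rad → L = 4.56·(2.876619 + 7.847242 + 0.975956) = 4.56·11.699817 = 53.351164 m
RLR: c = (6 − d² + 2cos(α−β) + 2d(sin α − sin β))/8 = -10.386715, |c| > 1 → infeasible
LRL: c = (6 − d² + 2cos(α−β) − 2d(sin α − sin β))/8 = -9.690032, |c| > 1 → infeasible
Shortest: RSL with L = 53.351164 m ≈ 53.3512 m

53.3512 m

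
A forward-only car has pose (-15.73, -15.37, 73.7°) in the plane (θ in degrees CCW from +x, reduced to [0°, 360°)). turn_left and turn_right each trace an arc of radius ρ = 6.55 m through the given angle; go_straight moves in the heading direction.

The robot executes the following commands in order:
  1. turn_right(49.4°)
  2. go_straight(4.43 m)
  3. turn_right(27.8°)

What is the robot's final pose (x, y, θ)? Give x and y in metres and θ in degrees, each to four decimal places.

set_pose: (x, y, θ) = (-15.7300, -15.3700, 73.7000°), ρ = 6.55
turn_right(49.4°): centre at ρ to the right, rotate −49.4° → (-12.1387, -11.2387, 24.3000°)
go_straight(4.43): x += 4.43·cos θ, y += 4.43·sin θ → (-8.1012, -9.4157, 24.3000°)
turn_right(27.8°): centre at ρ to the right, rotate −27.8° → (-5.0059, -8.8476, -3.5000° ≡ 356.5000°)

(-5.0059, -8.8476, 356.5000°)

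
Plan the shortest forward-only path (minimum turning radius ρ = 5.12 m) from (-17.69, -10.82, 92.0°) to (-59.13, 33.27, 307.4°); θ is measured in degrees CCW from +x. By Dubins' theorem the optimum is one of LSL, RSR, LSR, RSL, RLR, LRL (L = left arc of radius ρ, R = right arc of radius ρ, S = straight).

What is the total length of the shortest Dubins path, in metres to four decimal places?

76.5645 m

Let ψ = atan2(Δy, Δx) = atan2(44.09, -41.44) = 133.2254° be the start→goal bearing.
Normalize: d = |goal − start| / ρ = 60.507865/5.12 = 11.817942, α = (θ_start − ψ) mod 360° = 318.7746° = 5.563667 rad, β = (θ_goal − ψ) mod 360° = 174.1746° = 3.039921 rad.
Common terms: sin α = -0.659022, cos α = 0.752123, sin β = 0.101497, cos β = -0.994836, cos(α−β) = -0.815128, d² = 139.663761. Work in radians in the unit-radius frame; every candidate has L = ρ·(t + p + q).
LSL: p² = 2 + d² − 2cos(α−β) + 2d(sin α − sin β) = 125.318478; p = √p² = 11.194574; φ = atan2(cos β − cos α, d + sin α − sin β) = -0.156695 rad; t = (φ − α) mod 2π = 0.562824 rad, q = (β − φ) mod 2π = 3.196616 rad → L = 5.12·(0.562824 + 11.194574 + 3.196616) = 5.12·14.954013 = 76.564546 m
RSR: p² = 2 + d² − 2cos(α−β) + 2d(sin β − sin α) = 161.269555; p = √p² = 12.699195; φ = atan2(cos α − cos β, d − sin α + sin β) = 0.138002 rad; t = (α − φ) mod 2π = 5.425665 rad, q = (φ − β) mod 2π = 3.381266 rad → L = 5.12·(5.425665 + 12.699195 + 3.381266) = 5.12·21.506126 = 110.111367 m
LSR: p² = d² − 2 + 2cos(α−β) + 2d(sin α + sin β) = 122.855890; p = √p² = 11.084038; φ = atan2(−cos α − cos β, d + sin α + sin β) − atan2(−2, p) = 0.200070 rad; t = (φ − α) mod 2π = 0.919588 rad, q = (φ − β) mod 2π = 3.443334 rad → L = 5.12·(0.919588 + 11.084038 + 3.443334) = 5.12·15.446960 = 79.088435 m
RSL: p² = d² − 2 + 2cos(α−β) − 2d(sin α + sin β) = 149.211121; p = √p² = 12.215200; φ = atan2(cos α + cos β, d − sin α − sin β) − atan2(2, p) = -0.181900 rad; t = (α − φ) mod 2π = 5.745567 rad, q = (β − φ) mod 2π = 3.221821 rad → L = 5.12·(5.745567 + 12.215200 + 3.221821) = 5.12·21.182589 = 108.454857 m
RLR: c = (6 − d² + 2cos(α−β) + 2d(sin α − sin β))/8 = -19.158694, |c| > 1 → infeasible
LRL: c = (6 − d² + 2cos(α−β) − 2d(sin α − sin β))/8 = -14.664810, |c| > 1 → infeasible
Shortest: LSL with L = 76.564546 m ≈ 76.5645 m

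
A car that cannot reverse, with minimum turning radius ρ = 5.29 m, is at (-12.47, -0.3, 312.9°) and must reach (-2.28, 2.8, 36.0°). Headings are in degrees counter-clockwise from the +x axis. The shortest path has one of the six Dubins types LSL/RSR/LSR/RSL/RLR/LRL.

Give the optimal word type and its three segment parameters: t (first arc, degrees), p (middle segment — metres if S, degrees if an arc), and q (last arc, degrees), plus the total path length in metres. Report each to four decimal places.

RLR: t = 69.8226°, p = 249.8949°, q = 96.9723°, L = 38.4721 m

Let ψ = atan2(Δy, Δx) = atan2(3.10, 10.19) = 16.9208° be the start→goal bearing.
Normalize: d = |goal − start| / ρ = 10.651108/5.29 = 2.013442, α = (θ_start − ψ) mod 360° = 295.9792° = 5.165812 rad, β = (θ_goal − ψ) mod 360° = 19.0792° = 0.332995 rad.
Common terms: sin α = -0.898953, cos α = 0.438045, sin β = 0.326875, cos β = 0.945068, cos(α−β) = 0.120137, d² = 4.053948. Work in radians in the unit-radius frame; every candidate has L = ρ·(t + p + q).
LSL: p² = 2 + d² − 2cos(α−β) + 2d(sin α − sin β) = 0.877408; p = √p² = 0.936701; φ = atan2(cos β − cos α, d + sin α − sin β) = 0.571966 rad; t = (φ − α) mod 2π = 1.689339 rad, q = (β − φ) mod 2π = 6.044214 rad → L = 5.29·(1.689339 + 0.936701 + 6.044214) = 5.29·8.670254 = 45.865646 m
RSR: p² = 2 + d² − 2cos(α−β) + 2d(sin β − sin α) = 10.749942; p = √p² = 3.278710; φ = atan2(cos α − cos β, d − sin α + sin β) = -0.155264 rad; t = (α − φ) mod 2π = 5.321076 rad, q = (φ − β) mod 2π = 5.794926 rad → L = 5.29·(5.321076 + 3.278710 + 5.794926) = 5.29·14.394712 = 76.148028 m
LSR: p² = d² − 2 + 2cos(α−β) + 2d(sin α + sin β) = -0.009471 < 0 → infeasible
RSL: p² = d² − 2 + 2cos(α−β) − 2d(sin α + sin β) = 4.597915; p = √p² = 2.144275; φ = atan2(cos α + cos β, d − sin α − sin β) − atan2(2, p) = -0.259387 rad; t = (α − φ) mod 2π = 5.425199 rad, q = (β − φ) mod 2π = 0.592382 rad → L = 5.29·(5.425199 + 2.144275 + 0.592382) = 5.29·8.161856 = 43.176220 m
RLR: c = (6 − d² + 2cos(α−β) + 2d(sin α − sin β))/8 = -0.343743; p = 2π − arccos c = 4.361489 rad; φ = atan2(cos α − cos β, d − sin α + sin β) = -0.155264 rad; t = (α − φ + p/2) mod 2π = 1.218635 rad, q = (α − β − t + p) mod 2π = 1.692486 rad → L = 5.29·(1.218635 + 4.361489 + 1.692486) = 5.29·7.272610 = 38.472108 m
LRL: c = (6 − d² + 2cos(α−β) − 2d(sin α − sin β))/8 = 0.890324; p = 2π − arccos c = 5.810445 rad; φ = atan2(cos β − cos α, d + sin α − sin β) = 0.571966 rad; t = (φ − α + p/2) mod 2π = 4.594562 rad, q = (β − α − t + p) mod 2π = 2.666252 rad → L = 5.29·(4.594562 + 5.810445 + 2.666252) = 5.29·13.071259 = 69.146961 m
Shortest: RLR with L = 38.472108 m ≈ 38.4721 m
Convert RLR to answer units (arcs ×180/π): t = 1.218635·180/π = 69.8226°, p = 4.361489·180/π = 249.8949°, q = 1.692486·180/π = 96.9723°, L = 38.4721 m.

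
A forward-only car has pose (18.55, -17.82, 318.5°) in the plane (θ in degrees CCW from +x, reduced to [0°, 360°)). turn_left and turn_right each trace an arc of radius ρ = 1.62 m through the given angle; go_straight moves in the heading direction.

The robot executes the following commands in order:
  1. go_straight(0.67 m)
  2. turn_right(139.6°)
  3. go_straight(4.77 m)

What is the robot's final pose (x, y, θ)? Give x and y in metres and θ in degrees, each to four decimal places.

set_pose: (x, y, θ) = (18.5500, -17.8200, 318.5000°), ρ = 1.62
go_straight(0.67): x += 0.67·cos θ, y += 0.67·sin θ → (19.0518, -18.2640, 318.5000°)
turn_right(139.6°): centre at ρ to the right, rotate −139.6° → (17.9473, -21.0970, 178.9000°)
go_straight(4.77): x += 4.77·cos θ, y += 4.77·sin θ → (13.1781, -21.0054, 178.9000°)

(13.1781, -21.0054, 178.9000°)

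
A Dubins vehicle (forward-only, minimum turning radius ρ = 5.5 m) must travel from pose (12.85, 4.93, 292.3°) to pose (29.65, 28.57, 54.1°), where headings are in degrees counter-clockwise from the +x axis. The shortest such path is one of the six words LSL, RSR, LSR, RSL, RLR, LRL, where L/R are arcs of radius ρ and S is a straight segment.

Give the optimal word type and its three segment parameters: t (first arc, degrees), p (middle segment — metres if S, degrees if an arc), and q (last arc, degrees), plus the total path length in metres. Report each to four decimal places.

Let ψ = atan2(Δy, Δx) = atan2(23.64, 16.80) = 54.6001° be the start→goal bearing.
Normalize: d = |goal − start| / ρ = 29.001545/5.5 = 5.273008, α = (θ_start − ψ) mod 360° = 237.6999° = 4.148646 rad, β = (θ_goal − ψ) mod 360° = 359.4999° = 6.274457 rad.
Common terms: sin α = -0.845261, cos α = -0.534354, sin β = -0.008729, cos β = 0.999962, cos(α−β) = -0.526956, d² = 27.804615. Work in radians in the unit-radius frame; every candidate has L = ρ·(t + p + q).
LSL: p² = 2 + d² − 2cos(α−β) + 2d(sin α − sin β) = 22.036445; p = √p² = 4.694299; φ = atan2(cos β − cos α, d + sin α − sin β) = 0.332965 rad; t = (φ − α) mod 2π = 2.467505 rad, q = (β − φ) mod 2π = 5.941492 rad → L = 5.5·(2.467505 + 4.694299 + 5.941492) = 5.5·13.103296 = 72.068125 m
RSR: p² = 2 + d² − 2cos(α−β) + 2d(sin β − sin α) = 39.680608; p = √p² = 6.299255; φ = atan2(cos α − cos β, d − sin α + sin β) = -0.246046 rad; t = (α − φ) mod 2π = 4.394692 rad, q = (φ − β) mod 2π = 6.045868 rad → L = 5.5·(4.394692 + 6.299255 + 6.045868) = 5.5·16.739814 = 92.068978 m
LSR: p² = d² − 2 + 2cos(α−β) + 2d(sin α + sin β) = 15.744518; p = √p² = 3.967936; φ = atan2(−cos α − cos β, d + sin α + sin β) − atan2(−2, p) = 0.361897 rad; t = (φ − α) mod 2π = 2.496437 rad, q = (φ − β) mod 2π = 0.370626 rad → L = 5.5·(2.496437 + 3.967936 + 0.370626) = 5.5·6.835000 = 37.592498 m
RSL: p² = d² − 2 + 2cos(α−β) − 2d(sin α + sin β) = 33.756889; p = √p² = 5.810068; φ = atan2(cos α + cos β, d − sin α − sin β) − atan2(2, p) = -0.255678 rad; t = (α − φ) mod 2π = 4.404324 rad, q = (β − φ) mod 2π = 0.246950 rad → L = 5.5·(4.404324 + 5.810068 + 0.246950) = 5.5·10.461341 = 57.537377 m
RLR: c = (6 − d² + 2cos(α−β) + 2d(sin α − sin β))/8 = -3.960076, |c| > 1 → infeasible
LRL: c = (6 − d² + 2cos(α−β) − 2d(sin α − sin β))/8 = -1.754556, |c| > 1 → infeasible
Shortest: LSR with L = 37.592498 m ≈ 37.5925 m
Convert LSR to answer units (arcs ×180/π): t = 2.496437·180/π = 143.0353°, p = ρ·p = 5.5·3.967936 = 21.8236 m, q = 0.370626·180/π = 21.2353°, L = 37.5925 m.

LSR: t = 143.0353°, p = 21.8236 m, q = 21.2353°, L = 37.5925 m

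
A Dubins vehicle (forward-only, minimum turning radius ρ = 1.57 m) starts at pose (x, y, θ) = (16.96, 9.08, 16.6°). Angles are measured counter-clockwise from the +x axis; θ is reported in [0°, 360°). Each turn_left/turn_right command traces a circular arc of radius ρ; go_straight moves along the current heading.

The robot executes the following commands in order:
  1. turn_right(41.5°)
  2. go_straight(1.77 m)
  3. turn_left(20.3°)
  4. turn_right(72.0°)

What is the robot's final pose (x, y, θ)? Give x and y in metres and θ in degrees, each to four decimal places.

(21.6115, 6.9123, 283.4000°)

set_pose: (x, y, θ) = (16.9600, 9.0800, 16.6000°), ρ = 1.57
turn_right(41.5°): centre at ρ to the right, rotate −41.5° → (18.0696, 8.9995, -24.9000° ≡ 335.1000°)
go_straight(1.77): x += 1.77·cos θ, y += 1.77·sin θ → (19.6750, 8.2543, 335.1000°)
turn_left(20.3°): centre at ρ to the left, rotate +20.3° → (20.2101, 8.1134, 355.4000°)
turn_right(72.0°): centre at ρ to the right, rotate −72.0° → (21.6115, 6.9123, 283.4000°)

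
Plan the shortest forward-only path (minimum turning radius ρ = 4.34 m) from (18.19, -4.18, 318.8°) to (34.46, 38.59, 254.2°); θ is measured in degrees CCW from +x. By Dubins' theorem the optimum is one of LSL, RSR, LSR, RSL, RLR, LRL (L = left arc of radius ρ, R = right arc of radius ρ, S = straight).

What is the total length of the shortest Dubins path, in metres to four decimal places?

Let ψ = atan2(Δy, Δx) = atan2(42.77, 16.27) = 69.1728° be the start→goal bearing.
Normalize: d = |goal − start| / ρ = 45.760090/4.34 = 10.543799, α = (θ_start − ψ) mod 360° = 249.6272° = 4.356816 rad, β = (θ_goal − ψ) mod 360° = 185.0272° = 3.229333 rad.
Common terms: sin α = -0.937447, cos α = -0.348128, sin β = -0.087628, cos β = -0.996153, cos(α−β) = 0.428935, d² = 111.171707. Work in radians in the unit-radius frame; every candidate has L = ρ·(t + p + q).
LSL: p² = 2 + d² − 2cos(α−β) + 2d(sin α − sin β) = 94.393190; p = √p² = 9.715616; φ = atan2(cos β − cos α, d + sin α − sin β) = -0.066749 rad; t = (φ − α) mod 2π = 1.859621 rad, q = (β − φ) mod 2π = 3.296082 rad → L = 4.34·(1.859621 + 9.715616 + 3.296082) = 4.34·14.871318 = 64.541522 m
RSR: p² = 2 + d² − 2cos(α−β) + 2d(sin β − sin α) = 130.234483; p = √p² = 11.412032; φ = atan2(cos α − cos β, d − sin α + sin β) = 0.056815 rad; t = (α − φ) mod 2π = 4.300001 rad, q = (φ − β) mod 2π = 3.110667 rad → L = 4.34·(4.300001 + 11.412032 + 3.110667) = 4.34·18.822700 = 81.690520 m
LSR: p² = d² − 2 + 2cos(α−β) + 2d(sin α + sin β) = 88.413207; p = √p² = 9.402830; φ = atan2(−cos α − cos β, d + sin α + sin β) − atan2(−2, p) = 0.349876 rad; t = (φ − α) mod 2π = 2.276245 rad, q = (φ − β) mod 2π = 3.403728 rad → L = 4.34·(2.276245 + 9.402830 + 3.403728) = 4.34·15.082803 = 65.459364 m
RSL: p² = d² − 2 + 2cos(α−β) − 2d(sin α + sin β) = 131.645947; p = √p² = 11.473707; φ = atan2(cos α + cos β, d − sin α − sin β) − atan2(2, p) = -0.288257 rad; t = (α − φ) mod 2π = 4.645073 rad, q = (β − φ) mod 2π = 3.517590 rad → L = 4.34·(4.645073 + 11.473707 + 3.517590) = 4.34·19.636370 = 85.221844 m
RLR: c = (6 − d² + 2cos(α−β) + 2d(sin α − sin β))/8 = -15.279310, |c| > 1 → infeasible
LRL: c = (6 − d² + 2cos(α−β) − 2d(sin α − sin β))/8 = -10.799149, |c| > 1 → infeasible
Shortest: LSL with L = 64.541522 m ≈ 64.5415 m

64.5415 m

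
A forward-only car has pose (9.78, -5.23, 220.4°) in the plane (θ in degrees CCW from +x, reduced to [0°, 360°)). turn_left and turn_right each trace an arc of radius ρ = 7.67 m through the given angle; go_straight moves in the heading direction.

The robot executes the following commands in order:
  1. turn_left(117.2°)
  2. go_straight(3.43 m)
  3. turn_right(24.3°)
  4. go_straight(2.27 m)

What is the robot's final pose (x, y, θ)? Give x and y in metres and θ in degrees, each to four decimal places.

set_pose: (x, y, θ) = (9.7800, -5.2300, 220.4000°), ρ = 7.67
turn_left(117.2°): centre at ρ to the left, rotate +117.2° → (11.8283, -18.1623, 337.6000°)
go_straight(3.43): x += 3.43·cos θ, y += 3.43·sin θ → (14.9995, -19.4693, 337.6000°)
turn_right(24.3°): centre at ρ to the right, rotate −24.3° → (17.6587, -21.3004, 313.3000°)
go_straight(2.27): x += 2.27·cos θ, y += 2.27·sin θ → (19.2155, -22.9524, 313.3000°)

(19.2155, -22.9524, 313.3000°)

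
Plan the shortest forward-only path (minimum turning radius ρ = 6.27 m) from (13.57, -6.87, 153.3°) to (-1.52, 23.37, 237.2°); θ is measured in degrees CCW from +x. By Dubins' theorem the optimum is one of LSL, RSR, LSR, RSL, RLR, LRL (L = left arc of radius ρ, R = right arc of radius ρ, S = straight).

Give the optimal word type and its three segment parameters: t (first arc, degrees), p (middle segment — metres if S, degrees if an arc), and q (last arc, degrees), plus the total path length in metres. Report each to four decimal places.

RSL: t = 63.0390°, p = 21.2994 m, q = 146.9390°, L = 44.2777 m

Let ψ = atan2(Δy, Δx) = atan2(30.24, -15.09) = 116.5196° be the start→goal bearing.
Normalize: d = |goal − start| / ρ = 33.795942/6.27 = 5.390102, α = (θ_start − ψ) mod 360° = 36.7804° = 0.641940 rad, β = (θ_goal − ψ) mod 360° = 120.6804° = 2.106271 rad.
Common terms: sin α = 0.598750, cos α = 0.800936, sin β = 0.860027, cos β = -0.510249, cos(α−β) = 0.106264, d² = 29.053204. Work in radians in the unit-radius frame; every candidate has L = ρ·(t + p + q).
LSL: p² = 2 + d² − 2cos(α−β) + 2d(sin α − sin β) = 28.024064; p = √p² = 5.293776; φ = atan2(cos β − cos α, d + sin α − sin β) = -0.250289 rad; t = (φ − α) mod 2π = 5.390956 rad, q = (β − φ) mod 2π = 2.356560 rad → L = 6.27·(5.390956 + 5.293776 + 2.356560) = 6.27·13.041292 = 81.768904 m
RSR: p² = 2 + d² − 2cos(α−β) + 2d(sin β − sin α) = 33.657288; p = √p² = 5.801490; φ = atan2(cos α − cos β, d − sin α + sin β) = 0.227978 rad; t = (α − φ) mod 2π = 0.413962 rad, q = (φ − β) mod 2π = 4.404892 rad → L = 6.27·(0.413962 + 5.801490 + 4.404892) = 6.27·10.620344 = 66.589558 m
LSR: p² = d² − 2 + 2cos(α−β) + 2d(sin α + sin β) = 42.991644; p = √p² = 6.556801; φ = atan2(−cos α − cos β, d + sin α + sin β) − atan2(−2, p) = 0.253645 rad; t = (φ − α) mod 2π = 5.894890 rad, q = (φ − β) mod 2π = 4.430559 rad → L = 6.27·(5.894890 + 6.556801 + 4.430559) = 6.27·16.882250 = 105.851710 m
RSL: p² = d² − 2 + 2cos(α−β) − 2d(sin α + sin β) = 11.539820; p = √p² = 3.397031; φ = atan2(cos α + cos β, d − sin α − sin β) − atan2(2, p) = -0.458299 rad; t = (α − φ) mod 2π = 1.100239 rad, q = (β − φ) mod 2π = 2.564570 rad → L = 6.27·(1.100239 + 3.397031 + 2.564570) = 6.27·7.061840 = 44.277738 m
RLR: c = (6 − d² + 2cos(α−β) + 2d(sin α − sin β))/8 = -3.207161, |c| > 1 → infeasible
LRL: c = (6 − d² + 2cos(α−β) − 2d(sin α − sin β))/8 = -2.503008, |c| > 1 → infeasible
Shortest: RSL with L = 44.277738 m ≈ 44.2777 m
Convert RSL to answer units (arcs ×180/π): t = 1.100239·180/π = 63.0390°, p = ρ·p = 6.27·3.397031 = 21.2994 m, q = 2.564570·180/π = 146.9390°, L = 44.2777 m.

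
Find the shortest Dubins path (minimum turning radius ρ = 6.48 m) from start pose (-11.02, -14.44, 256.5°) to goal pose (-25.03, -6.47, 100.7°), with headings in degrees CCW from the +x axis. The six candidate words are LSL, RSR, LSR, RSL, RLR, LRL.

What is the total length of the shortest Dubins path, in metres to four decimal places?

Let ψ = atan2(Δy, Δx) = atan2(7.97, -14.01) = 150.3653° be the start→goal bearing.
Normalize: d = |goal − start| / ρ = 16.118344/6.48 = 2.487399, α = (θ_start − ψ) mod 360° = 106.1347° = 1.852399 rad, β = (θ_goal − ψ) mod 360° = 310.3347° = 5.416362 rad.
Common terms: sin α = 0.960611, cos α = -0.277896, sin β = -0.762277, cos β = 0.647251, cos(α−β) = -0.912120, d² = 6.187152. Work in radians in the unit-radius frame; every candidate has L = ρ·(t + p + q).
LSL: p² = 2 + d² − 2cos(α−β) + 2d(sin α − sin β) = 18.582412; p = √p² = 4.310732; φ = atan2(cos β − cos α, d + sin α − sin β) = 0.216297 rad; t = (φ − α) mod 2π = 4.647083 rad, q = (β − φ) mod 2π = 5.200064 rad → L = 6.48·(4.647083 + 4.310732 + 5.200064) = 6.48·14.157880 = 91.743062 m
RSR: p² = 2 + d² − 2cos(α−β) + 2d(sin β − sin α) = 1.440373; p = √p² = 1.200155; φ = atan2(cos α − cos β, d − sin α + sin β) = -0.880184 rad; t = (α − φ) mod 2π = 2.732583 rad, q = (φ − β) mod 2π = 6.269826 rad → L = 6.48·(2.732583 + 1.200155 + 6.269826) = 6.48·10.202564 = 66.112612 m
LSR: p² = d² − 2 + 2cos(α−β) + 2d(sin α + sin β) = 3.349585; p = √p² = 1.830187; φ = atan2(−cos α − cos β, d + sin α + sin β) − atan2(−2, p) = 0.693037 rad; t = (φ − α) mod 2π = 5.123823 rad, q = (φ − β) mod 2π = 1.559861 rad → L = 6.48·(5.123823 + 1.830187 + 1.559861) = 6.48·8.513871 = 55.169883 m
RSL: p² = d² − 2 + 2cos(α−β) − 2d(sin α + sin β) = 1.376239; p = √p² = 1.173132; φ = atan2(cos α + cos β, d − sin α − sin β) − atan2(2, p) = -0.880336 rad; t = (α − φ) mod 2π = 2.732735 rad, q = (β − φ) mod 2π = 0.013512 rad → L = 6.48·(2.732735 + 1.173132 + 0.013512) = 6.48·3.919379 = 25.397576 m
RLR: c = (6 − d² + 2cos(α−β) + 2d(sin α − sin β))/8 = 0.819953; p = 2π − arccos c = 5.673719 rad; φ = atan2(cos α − cos β, d − sin α + sin β) = -0.880184 rad; t = (α − φ + p/2) mod 2π = 5.569442 rad, q = (α − β − t + p) mod 2π = 2.823500 rad → L = 6.48·(5.569442 + 5.673719 + 2.823500) = 6.48·14.066660 = 91.151958 m
LRL: c = (6 − d² + 2cos(α−β) − 2d(sin α − sin β))/8 = -1.322802, |c| > 1 → infeasible
Shortest: RSL with L = 25.397576 m ≈ 25.3976 m

25.3976 m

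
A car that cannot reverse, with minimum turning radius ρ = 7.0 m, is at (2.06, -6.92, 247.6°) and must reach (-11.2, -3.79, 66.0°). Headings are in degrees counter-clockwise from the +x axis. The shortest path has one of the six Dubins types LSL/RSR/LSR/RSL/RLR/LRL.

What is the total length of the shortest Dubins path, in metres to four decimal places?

Let ψ = atan2(Δy, Δx) = atan2(3.13, -13.26) = 166.7185° be the start→goal bearing.
Normalize: d = |goal − start| / ρ = 13.624408/7.0 = 1.946344, α = (θ_start − ψ) mod 360° = 80.8815° = 1.411648 rad, β = (θ_goal − ψ) mod 360° = 259.2815° = 4.525315 rad.
Common terms: sin α = 0.987363, cos α = 0.158478, sin β = -0.982553, cos β = -0.185985, cos(α−β) = -0.999610, d² = 3.788255. Work in radians in the unit-radius frame; every candidate has L = ρ·(t + p + q).
LSL: p² = 2 + d² − 2cos(α−β) + 2d(sin α − sin β) = 15.455741; p = √p² = 3.931379; φ = atan2(cos β − cos α, d + sin α − sin β) = -0.087731 rad; t = (φ − α) mod 2π = 4.783806 rad, q = (β − φ) mod 2π = 4.613046 rad → L = 7.0·(4.783806 + 3.931379 + 4.613046) = 7.0·13.328232 = 93.297622 m
RSR: p² = 2 + d² − 2cos(α−β) + 2d(sin β − sin α) = 0.119210; p = √p² = 0.345268; φ = atan2(cos α − cos β, d − sin α + sin β) = 1.639119 rad; t = (α − φ) mod 2π = 6.055714 rad, q = (φ − β) mod 2π = 3.396989 rad → L = 7.0·(6.055714 + 0.345268 + 3.396989) = 7.0·9.797971 = 68.585797 m
LSR: p² = d² − 2 + 2cos(α−β) + 2d(sin α + sin β) = -0.192242 < 0 → infeasible
RSL: p² = d² − 2 + 2cos(α−β) − 2d(sin α + sin β) = -0.229689 < 0 → infeasible
RLR: c = (6 − d² + 2cos(α−β) + 2d(sin α − sin β))/8 = 0.985099; p = 2π − arccos c = 6.110336 rad; φ = atan2(cos α − cos β, d − sin α + sin β) = 1.639119 rad; t = (α − φ + p/2) mod 2π = 2.827697 rad, q = (α − β − t + p) mod 2π = 0.168972 rad → L = 7.0·(2.827697 + 6.110336 + 0.168972) = 7.0·9.107005 = 63.749037 m
LRL: c = (6 − d² + 2cos(α−β) − 2d(sin α − sin β))/8 = -0.931968; p = 2π − arccos c = 3.512586 rad; φ = atan2(cos β − cos α, d + sin α − sin β) = -0.087731 rad; t = (φ − α + p/2) mod 2π = 0.256914 rad, q = (β − α − t + p) mod 2π = 0.086154 rad → L = 7.0·(0.256914 + 3.512586 + 0.086154) = 7.0·3.855654 = 26.989581 m
Shortest: LRL with L = 26.989581 m ≈ 26.9896 m

26.9896 m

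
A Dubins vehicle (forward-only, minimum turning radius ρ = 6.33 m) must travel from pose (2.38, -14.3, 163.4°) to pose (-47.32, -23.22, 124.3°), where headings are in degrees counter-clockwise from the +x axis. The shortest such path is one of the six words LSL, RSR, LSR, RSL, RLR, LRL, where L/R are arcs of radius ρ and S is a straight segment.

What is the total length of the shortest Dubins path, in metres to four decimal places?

Let ψ = atan2(Δy, Δx) = atan2(-8.92, -49.70) = -169.8251° be the start→goal bearing.
Normalize: d = |goal − start| / ρ = 50.494122/6.33 = 7.976955, α = (θ_start − ψ) mod 360° = 333.2251° = 5.815874 rad, β = (θ_goal − ψ) mod 360° = 294.1251° = 5.133451 rad.
Common terms: sin α = -0.450487, cos α = 0.892783, sin β = -0.912655, cos β = 0.408730, cos(α−β) = 0.776046, d² = 63.631804. Work in radians in the unit-radius frame; every candidate has L = ρ·(t + p + q).
LSL: p² = 2 + d² − 2cos(α−β) + 2d(sin α − sin β) = 71.453104; p = √p² = 8.452994; φ = atan2(cos β − cos α, d + sin α − sin β) = -0.057295 rad; t = (φ − α) mod 2π = 0.410015 rad, q = (β − φ) mod 2π = 5.190746 rad → L = 6.33·(0.410015 + 8.452994 + 5.190746) = 6.33·14.053755 = 88.960272 m
RSR: p² = 2 + d² − 2cos(α−β) + 2d(sin β − sin α) = 56.706319; p = √p² = 7.530360; φ = atan2(cos α − cos β, d − sin α + sin β) = 0.064325 rad; t = (α − φ) mod 2π = 5.751550 rad, q = (φ − β) mod 2π = 1.214059 rad → L = 6.33·(5.751550 + 7.530360 + 1.214059) = 6.33·14.495969 = 91.759483 m
LSR: p² = d² − 2 + 2cos(α−β) + 2d(sin α + sin β) = 41.436445; p = √p² = 6.437115; φ = atan2(−cos α − cos β, d + sin α + sin β) − atan2(−2, p) = 0.106938 rad; t = (φ − α) mod 2π = 0.574249 rad, q = (φ − β) mod 2π = 1.256673 rad → L = 6.33·(0.574249 + 6.437115 + 1.256673) = 6.33·8.268036 = 52.336671 m
RSL: p² = d² − 2 + 2cos(α−β) − 2d(sin α + sin β) = 84.931349; p = √p² = 9.215821; φ = atan2(cos α + cos β, d − sin α − sin β) − atan2(2, p) = -0.075249 rad; t = (α − φ) mod 2π = 5.891124 rad, q = (β − φ) mod 2π = 5.208700 rad → L = 6.33·(5.891124 + 9.215821 + 5.208700) = 6.33·20.315644 = 128.598026 m
RLR: c = (6 − d² + 2cos(α−β) + 2d(sin α − sin β))/8 = -6.088290, |c| > 1 → infeasible
LRL: c = (6 − d² + 2cos(α−β) − 2d(sin α − sin β))/8 = -7.931638, |c| > 1 → infeasible
Shortest: LSR with L = 52.336671 m ≈ 52.3367 m

52.3367 m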